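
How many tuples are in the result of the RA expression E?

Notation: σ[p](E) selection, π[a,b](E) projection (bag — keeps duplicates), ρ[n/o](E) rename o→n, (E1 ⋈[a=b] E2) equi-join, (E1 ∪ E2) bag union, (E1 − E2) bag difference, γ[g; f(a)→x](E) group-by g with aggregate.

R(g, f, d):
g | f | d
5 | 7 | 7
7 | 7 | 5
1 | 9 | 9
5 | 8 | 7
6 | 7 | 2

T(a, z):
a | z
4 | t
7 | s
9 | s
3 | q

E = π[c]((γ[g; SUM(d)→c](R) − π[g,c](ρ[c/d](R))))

Per-node cardinality:
  R → 5
  γ[g; SUM(d)→c](R) → 4
  R → 5
  ρ[c/d](R) → 5
  π[g,c](ρ[c/d](R)) → 5
  (γ[g; SUM(d)→c](R) − π[g,c](ρ[c/d](R))) → 1
  π[c]((γ[g; SUM(d)→c](R) − π[g,c](ρ[c/d](R)))) → 1

|E| = 1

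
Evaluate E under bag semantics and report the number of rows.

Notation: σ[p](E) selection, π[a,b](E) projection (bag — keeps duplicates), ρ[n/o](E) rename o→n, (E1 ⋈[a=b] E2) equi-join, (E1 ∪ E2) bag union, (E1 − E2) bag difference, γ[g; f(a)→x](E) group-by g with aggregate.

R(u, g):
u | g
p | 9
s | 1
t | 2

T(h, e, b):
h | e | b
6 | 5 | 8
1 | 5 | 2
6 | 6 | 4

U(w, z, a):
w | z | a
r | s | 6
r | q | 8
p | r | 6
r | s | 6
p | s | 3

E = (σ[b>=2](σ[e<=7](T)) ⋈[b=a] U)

Row counts bottom-up:
  T → 3
  σ[e<=7](T) → 3
  σ[b>=2](σ[e<=7](T)) → 3
  U → 5
  (σ[b>=2](σ[e<=7](T)) ⋈[b=a] U) → 1

|E| = 1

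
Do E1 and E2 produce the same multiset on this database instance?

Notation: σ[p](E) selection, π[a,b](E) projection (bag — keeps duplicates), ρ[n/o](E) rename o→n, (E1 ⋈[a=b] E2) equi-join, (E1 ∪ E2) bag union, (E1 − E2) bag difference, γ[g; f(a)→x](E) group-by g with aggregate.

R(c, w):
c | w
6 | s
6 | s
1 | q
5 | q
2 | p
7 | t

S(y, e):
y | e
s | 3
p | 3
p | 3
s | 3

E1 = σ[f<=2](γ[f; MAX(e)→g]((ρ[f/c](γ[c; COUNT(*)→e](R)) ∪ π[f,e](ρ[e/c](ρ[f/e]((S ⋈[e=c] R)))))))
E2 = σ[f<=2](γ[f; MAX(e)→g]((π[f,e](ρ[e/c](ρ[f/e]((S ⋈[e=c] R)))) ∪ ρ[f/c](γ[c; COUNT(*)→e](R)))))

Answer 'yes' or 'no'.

E1 per-node cardinality:
  R → 6
  γ[c; COUNT(*)→e](R) → 5
  ρ[f/c](γ[c; COUNT(*)→e](R)) → 5
  S → 4
  R → 6
  (S ⋈[e=c] R) → 0
  ρ[f/e]((S ⋈[e=c] R)) → 0
  ρ[e/c](ρ[f/e]((S ⋈[e=c] R))) → 0
  π[f,e](ρ[e/c](ρ[f/e]((S ⋈[e=c] R)))) → 0
  (ρ[f/c](γ[c; COUNT(*)→e](R)) ∪ π[f,e](ρ[e/c](ρ[f/e]((S ⋈[e=c] R))))) → 5
  γ[f; MAX(e)→g]((ρ[f/c](γ[c; COUNT(*)→e](R)) ∪ π[f,e](ρ[e/c](ρ[f/e]((S ⋈[e=c] R)))))) → 5
  σ[f<=2](γ[f; MAX(e)→g]((ρ[f/c](γ[c; COUNT(*)→e](R)) ∪ π[f,e](ρ[e/c](ρ[f/e]((S ⋈[e=c] R))))))) → 2
E2 per-node cardinality:
  S → 4
  R → 6
  (S ⋈[e=c] R) → 0
  ρ[f/e]((S ⋈[e=c] R)) → 0
  ρ[e/c](ρ[f/e]((S ⋈[e=c] R))) → 0
  π[f,e](ρ[e/c](ρ[f/e]((S ⋈[e=c] R)))) → 0
  R → 6
  γ[c; COUNT(*)→e](R) → 5
  ρ[f/c](γ[c; COUNT(*)→e](R)) → 5
  (π[f,e](ρ[e/c](ρ[f/e]((S ⋈[e=c] R)))) ∪ ρ[f/c](γ[c; COUNT(*)→e](R))) → 5
  γ[f; MAX(e)→g]((π[f,e](ρ[e/c](ρ[f/e]((S ⋈[e=c] R)))) ∪ ρ[f/c](γ[c; COUNT(*)→e](R)))) → 5
  σ[f<=2](γ[f; MAX(e)→g]((π[f,e](ρ[e/c](ρ[f/e]((S ⋈[e=c] R)))) ∪ ρ[f/c](γ[c; COUNT(*)→e](R))))) → 2

E1 and E2 produce the same multiset:
f | g
1 | 1
2 | 1

yes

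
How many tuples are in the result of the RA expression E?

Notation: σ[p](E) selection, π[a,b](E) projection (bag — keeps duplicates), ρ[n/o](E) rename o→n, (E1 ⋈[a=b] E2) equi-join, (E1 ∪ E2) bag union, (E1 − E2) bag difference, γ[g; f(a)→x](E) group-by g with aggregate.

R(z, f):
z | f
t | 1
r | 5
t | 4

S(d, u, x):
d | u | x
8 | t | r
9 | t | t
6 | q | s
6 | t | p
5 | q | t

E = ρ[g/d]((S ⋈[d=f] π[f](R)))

Per-node cardinality:
  S → 5
  R → 3
  π[f](R) → 3
  (S ⋈[d=f] π[f](R)) → 1
  ρ[g/d]((S ⋈[d=f] π[f](R))) → 1

|E| = 1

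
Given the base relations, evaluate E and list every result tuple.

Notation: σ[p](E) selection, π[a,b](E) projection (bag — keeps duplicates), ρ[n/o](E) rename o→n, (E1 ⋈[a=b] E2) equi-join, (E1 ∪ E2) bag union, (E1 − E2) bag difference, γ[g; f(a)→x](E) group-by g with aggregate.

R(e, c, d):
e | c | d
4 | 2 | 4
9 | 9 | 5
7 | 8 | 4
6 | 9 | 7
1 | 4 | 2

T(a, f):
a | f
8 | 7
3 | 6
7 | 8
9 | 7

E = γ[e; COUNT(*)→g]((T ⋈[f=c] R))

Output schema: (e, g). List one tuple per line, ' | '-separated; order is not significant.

Per-node cardinality:
  T → 4
  R → 5
  (T ⋈[f=c] R) → 1
  γ[e; COUNT(*)→g]((T ⋈[f=c] R)) → 1

== RESULT ==
e | g
7 | 1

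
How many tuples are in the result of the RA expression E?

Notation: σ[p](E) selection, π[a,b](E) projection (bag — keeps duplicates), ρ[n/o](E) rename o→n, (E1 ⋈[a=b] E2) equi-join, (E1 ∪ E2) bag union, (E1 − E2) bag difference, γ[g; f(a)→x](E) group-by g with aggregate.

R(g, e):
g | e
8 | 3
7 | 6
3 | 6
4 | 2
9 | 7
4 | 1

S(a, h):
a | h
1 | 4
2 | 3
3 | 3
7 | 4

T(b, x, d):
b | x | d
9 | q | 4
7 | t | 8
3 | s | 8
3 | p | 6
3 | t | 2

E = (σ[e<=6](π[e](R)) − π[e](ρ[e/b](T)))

Row counts bottom-up:
  R → 6
  π[e](R) → 6
  σ[e<=6](π[e](R)) → 5
  T → 5
  ρ[e/b](T) → 5
  π[e](ρ[e/b](T)) → 5
  (σ[e<=6](π[e](R)) − π[e](ρ[e/b](T))) → 4

|E| = 4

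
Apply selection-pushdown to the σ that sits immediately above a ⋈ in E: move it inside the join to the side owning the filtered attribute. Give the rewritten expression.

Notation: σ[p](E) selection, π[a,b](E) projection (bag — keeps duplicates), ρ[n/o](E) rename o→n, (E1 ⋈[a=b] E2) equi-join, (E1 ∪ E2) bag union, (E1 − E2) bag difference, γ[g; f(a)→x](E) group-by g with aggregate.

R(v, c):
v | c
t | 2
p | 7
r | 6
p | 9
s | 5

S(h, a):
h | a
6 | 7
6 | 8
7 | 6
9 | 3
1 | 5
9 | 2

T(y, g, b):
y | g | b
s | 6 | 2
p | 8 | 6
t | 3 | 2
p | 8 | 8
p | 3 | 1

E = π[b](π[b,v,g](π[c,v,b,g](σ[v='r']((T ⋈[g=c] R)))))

σ filters on v, owned by the right side.
E' = π[b](π[b,v,g](π[c,v,b,g]((T ⋈[g=c] σ[v='r'](R)))))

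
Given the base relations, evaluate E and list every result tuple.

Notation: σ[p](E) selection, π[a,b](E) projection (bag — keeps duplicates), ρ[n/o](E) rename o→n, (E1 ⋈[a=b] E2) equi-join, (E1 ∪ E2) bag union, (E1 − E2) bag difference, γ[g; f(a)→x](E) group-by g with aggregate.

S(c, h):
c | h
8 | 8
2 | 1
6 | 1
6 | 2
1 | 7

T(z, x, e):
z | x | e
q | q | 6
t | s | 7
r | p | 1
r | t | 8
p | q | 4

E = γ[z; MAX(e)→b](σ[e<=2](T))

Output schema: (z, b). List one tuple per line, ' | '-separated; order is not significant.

Row counts bottom-up:
  T → 5
  σ[e<=2](T) → 1
  γ[z; MAX(e)→b](σ[e<=2](T)) → 1

== RESULT ==
z | b
r | 1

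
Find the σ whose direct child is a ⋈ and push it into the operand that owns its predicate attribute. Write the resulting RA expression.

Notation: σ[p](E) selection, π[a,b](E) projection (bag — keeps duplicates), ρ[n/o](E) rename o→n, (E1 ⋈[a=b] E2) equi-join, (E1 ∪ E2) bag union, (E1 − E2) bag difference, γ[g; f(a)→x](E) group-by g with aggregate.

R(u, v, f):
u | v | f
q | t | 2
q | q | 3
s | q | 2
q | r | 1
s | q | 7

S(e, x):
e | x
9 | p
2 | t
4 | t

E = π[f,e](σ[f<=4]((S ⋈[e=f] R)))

σ filters on f, owned by the right side.
E' = π[f,e]((S ⋈[e=f] σ[f<=4](R)))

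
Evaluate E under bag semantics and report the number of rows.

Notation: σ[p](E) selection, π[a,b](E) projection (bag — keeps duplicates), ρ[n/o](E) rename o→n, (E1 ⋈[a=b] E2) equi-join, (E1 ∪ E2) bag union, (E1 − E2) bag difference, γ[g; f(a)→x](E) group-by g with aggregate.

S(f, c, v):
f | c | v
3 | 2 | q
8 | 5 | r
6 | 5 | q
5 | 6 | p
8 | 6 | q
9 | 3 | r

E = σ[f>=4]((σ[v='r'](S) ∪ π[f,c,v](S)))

Row counts bottom-up:
  S → 6
  σ[v='r'](S) → 2
  S → 6
  π[f,c,v](S) → 6
  (σ[v='r'](S) ∪ π[f,c,v](S)) → 8
  σ[f>=4]((σ[v='r'](S) ∪ π[f,c,v](S))) → 7

|E| = 7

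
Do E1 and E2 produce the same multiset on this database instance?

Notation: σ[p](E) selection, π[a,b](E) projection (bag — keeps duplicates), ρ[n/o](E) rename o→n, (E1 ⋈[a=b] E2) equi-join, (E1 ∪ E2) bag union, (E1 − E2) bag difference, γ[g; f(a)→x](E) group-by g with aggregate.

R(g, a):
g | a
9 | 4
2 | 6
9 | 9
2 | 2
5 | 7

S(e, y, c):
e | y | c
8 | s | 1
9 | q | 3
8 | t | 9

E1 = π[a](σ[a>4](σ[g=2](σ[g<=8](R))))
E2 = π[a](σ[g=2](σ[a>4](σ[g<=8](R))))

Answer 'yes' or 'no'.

E1 stepwise |·|:
  R → 5
  σ[g<=8](R) → 3
  σ[g=2](σ[g<=8](R)) → 2
  σ[a>4](σ[g=2](σ[g<=8](R))) → 1
  π[a](σ[a>4](σ[g=2](σ[g<=8](R)))) → 1
E2 stepwise |·|:
  R → 5
  σ[g<=8](R) → 3
  σ[a>4](σ[g<=8](R)) → 2
  σ[g=2](σ[a>4](σ[g<=8](R))) → 1
  π[a](σ[g=2](σ[a>4](σ[g<=8](R)))) → 1

E1 and E2 produce the same multiset:
a
6

yes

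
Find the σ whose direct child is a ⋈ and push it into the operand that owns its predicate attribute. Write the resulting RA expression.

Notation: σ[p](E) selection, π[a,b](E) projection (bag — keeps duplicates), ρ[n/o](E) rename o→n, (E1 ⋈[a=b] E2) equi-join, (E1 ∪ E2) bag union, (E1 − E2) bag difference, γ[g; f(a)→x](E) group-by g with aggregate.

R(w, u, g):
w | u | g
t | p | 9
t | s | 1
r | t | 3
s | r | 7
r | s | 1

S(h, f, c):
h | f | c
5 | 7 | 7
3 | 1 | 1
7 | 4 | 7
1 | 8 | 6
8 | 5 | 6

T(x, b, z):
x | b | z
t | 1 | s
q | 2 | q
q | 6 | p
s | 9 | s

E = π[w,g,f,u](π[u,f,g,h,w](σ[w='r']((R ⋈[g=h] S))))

σ filters on w, owned by the left side.
E' = π[w,g,f,u](π[u,f,g,h,w]((σ[w='r'](R) ⋈[g=h] S)))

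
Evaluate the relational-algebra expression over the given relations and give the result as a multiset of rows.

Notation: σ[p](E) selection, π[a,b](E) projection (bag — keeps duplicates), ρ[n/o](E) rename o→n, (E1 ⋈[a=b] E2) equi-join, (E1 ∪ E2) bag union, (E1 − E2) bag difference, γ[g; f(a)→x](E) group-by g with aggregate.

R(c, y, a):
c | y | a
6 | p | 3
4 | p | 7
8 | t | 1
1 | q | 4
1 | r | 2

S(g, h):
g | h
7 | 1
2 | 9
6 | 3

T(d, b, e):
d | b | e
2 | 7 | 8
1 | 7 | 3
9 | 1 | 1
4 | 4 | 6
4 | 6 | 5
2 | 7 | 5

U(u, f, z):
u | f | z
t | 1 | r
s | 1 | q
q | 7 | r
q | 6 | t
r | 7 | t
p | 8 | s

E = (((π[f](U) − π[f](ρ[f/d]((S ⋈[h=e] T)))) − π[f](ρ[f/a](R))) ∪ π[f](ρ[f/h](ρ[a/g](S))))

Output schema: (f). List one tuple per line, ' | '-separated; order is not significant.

Subexpression sizes:
  U → 6
  π[f](U) → 6
  S → 3
  T → 6
  (S ⋈[h=e] T) → 2
  ρ[f/d]((S ⋈[h=e] T)) → 2
  π[f](ρ[f/d]((S ⋈[h=e] T))) → 2
  (π[f](U) − π[f](ρ[f/d]((S ⋈[h=e] T)))) → 5
  R → 5
  ρ[f/a](R) → 5
  π[f](ρ[f/a](R)) → 5
  ((π[f](U) − π[f](ρ[f/d]((S ⋈[h=e] T)))) − π[f](ρ[f/a](R))) → 3
  S → 3
  ρ[a/g](S) → 3
  ρ[f/h](ρ[a/g](S)) → 3
  π[f](ρ[f/h](ρ[a/g](S))) → 3
  (((π[f](U) − π[f](ρ[f/d]((S ⋈[h=e] T)))) − π[f](ρ[f/a](R))) ∪ π[f](ρ[f/h](ρ[a/g](S)))) → 6

== RESULT ==
f
1
3
6
7
8
9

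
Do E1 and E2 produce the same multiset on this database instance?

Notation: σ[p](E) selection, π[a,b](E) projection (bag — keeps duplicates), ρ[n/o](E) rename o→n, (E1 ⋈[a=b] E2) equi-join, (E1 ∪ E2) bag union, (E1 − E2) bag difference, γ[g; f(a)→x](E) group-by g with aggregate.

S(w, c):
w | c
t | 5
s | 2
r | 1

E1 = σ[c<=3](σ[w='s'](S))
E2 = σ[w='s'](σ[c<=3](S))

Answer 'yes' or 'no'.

E1 per-node cardinality:
  S → 3
  σ[w='s'](S) → 1
  σ[c<=3](σ[w='s'](S)) → 1
E2 per-node cardinality:
  S → 3
  σ[c<=3](S) → 2
  σ[w='s'](σ[c<=3](S)) → 1

E1 and E2 produce the same multiset:
w | c
s | 2

yes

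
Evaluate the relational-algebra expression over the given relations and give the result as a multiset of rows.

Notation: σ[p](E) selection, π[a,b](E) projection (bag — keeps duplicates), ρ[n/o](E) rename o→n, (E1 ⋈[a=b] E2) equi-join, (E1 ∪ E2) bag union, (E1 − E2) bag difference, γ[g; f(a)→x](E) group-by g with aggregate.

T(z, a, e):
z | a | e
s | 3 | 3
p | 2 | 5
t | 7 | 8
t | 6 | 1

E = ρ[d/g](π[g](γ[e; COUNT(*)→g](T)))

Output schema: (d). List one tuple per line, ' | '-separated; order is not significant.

Stepwise |·|:
  T → 4
  γ[e; COUNT(*)→g](T) → 4
  π[g](γ[e; COUNT(*)→g](T)) → 4
  ρ[d/g](π[g](γ[e; COUNT(*)→g](T))) → 4

== RESULT ==
d
1
1
1
1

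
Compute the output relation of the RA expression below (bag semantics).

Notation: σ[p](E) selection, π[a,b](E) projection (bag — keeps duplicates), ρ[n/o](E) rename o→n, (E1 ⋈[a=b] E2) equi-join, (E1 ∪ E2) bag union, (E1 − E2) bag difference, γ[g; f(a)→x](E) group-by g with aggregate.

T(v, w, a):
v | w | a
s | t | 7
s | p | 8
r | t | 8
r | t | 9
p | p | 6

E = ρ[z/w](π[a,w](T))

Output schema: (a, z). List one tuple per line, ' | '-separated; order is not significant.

Per-node cardinality:
  T → 5
  π[a,w](T) → 5
  ρ[z/w](π[a,w](T)) → 5

== RESULT ==
a | z
6 | p
7 | t
8 | p
8 | t
9 | t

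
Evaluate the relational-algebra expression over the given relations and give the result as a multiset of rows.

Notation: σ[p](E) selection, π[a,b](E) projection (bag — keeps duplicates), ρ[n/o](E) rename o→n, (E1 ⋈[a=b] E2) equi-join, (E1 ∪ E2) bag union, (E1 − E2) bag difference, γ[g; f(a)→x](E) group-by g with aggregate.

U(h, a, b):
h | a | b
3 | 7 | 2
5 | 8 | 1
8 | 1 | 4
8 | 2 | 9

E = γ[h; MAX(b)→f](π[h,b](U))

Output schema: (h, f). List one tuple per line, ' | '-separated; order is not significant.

Per-node cardinality:
  U → 4
  π[h,b](U) → 4
  γ[h; MAX(b)→f](π[h,b](U)) → 3

== RESULT ==
h | f
3 | 2
5 | 1
8 | 9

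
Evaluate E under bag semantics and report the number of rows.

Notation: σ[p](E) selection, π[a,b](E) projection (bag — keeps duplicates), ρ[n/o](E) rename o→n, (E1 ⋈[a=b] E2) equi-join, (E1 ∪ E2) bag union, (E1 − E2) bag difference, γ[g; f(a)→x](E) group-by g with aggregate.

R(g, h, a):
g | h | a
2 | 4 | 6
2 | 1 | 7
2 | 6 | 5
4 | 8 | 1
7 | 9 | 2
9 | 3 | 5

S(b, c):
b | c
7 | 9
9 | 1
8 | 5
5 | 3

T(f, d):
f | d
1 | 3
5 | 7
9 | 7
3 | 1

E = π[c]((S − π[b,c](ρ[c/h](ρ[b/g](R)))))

Row counts bottom-up:
  S → 4
  R → 6
  ρ[b/g](R) → 6
  ρ[c/h](ρ[b/g](R)) → 6
  π[b,c](ρ[c/h](ρ[b/g](R))) → 6
  (S − π[b,c](ρ[c/h](ρ[b/g](R)))) → 3
  π[c]((S − π[b,c](ρ[c/h](ρ[b/g](R))))) → 3

|E| = 3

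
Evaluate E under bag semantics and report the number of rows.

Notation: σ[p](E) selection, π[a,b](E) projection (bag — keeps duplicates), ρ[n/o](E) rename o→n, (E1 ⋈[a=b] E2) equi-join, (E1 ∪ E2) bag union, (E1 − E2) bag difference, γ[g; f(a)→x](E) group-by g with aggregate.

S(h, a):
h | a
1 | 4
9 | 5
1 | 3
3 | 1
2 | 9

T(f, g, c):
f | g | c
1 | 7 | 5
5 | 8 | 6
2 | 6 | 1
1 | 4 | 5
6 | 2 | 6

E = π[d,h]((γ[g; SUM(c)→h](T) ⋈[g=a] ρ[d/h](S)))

Row counts bottom-up:
  T → 5
  γ[g; SUM(c)→h](T) → 5
  S → 5
  ρ[d/h](S) → 5
  (γ[g; SUM(c)→h](T) ⋈[g=a] ρ[d/h](S)) → 1
  π[d,h]((γ[g; SUM(c)→h](T) ⋈[g=a] ρ[d/h](S))) → 1

|E| = 1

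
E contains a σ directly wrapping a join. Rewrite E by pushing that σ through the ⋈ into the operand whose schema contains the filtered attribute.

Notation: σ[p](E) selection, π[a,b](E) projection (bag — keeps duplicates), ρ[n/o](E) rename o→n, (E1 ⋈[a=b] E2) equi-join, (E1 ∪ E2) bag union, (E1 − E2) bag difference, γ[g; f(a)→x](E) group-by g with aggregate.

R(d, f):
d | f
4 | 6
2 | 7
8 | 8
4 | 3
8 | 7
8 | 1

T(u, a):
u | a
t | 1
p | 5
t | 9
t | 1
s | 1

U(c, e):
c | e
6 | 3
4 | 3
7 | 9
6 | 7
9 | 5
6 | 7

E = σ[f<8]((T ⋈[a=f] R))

σ filters on f, owned by the right side.
E' = (T ⋈[a=f] σ[f<8](R))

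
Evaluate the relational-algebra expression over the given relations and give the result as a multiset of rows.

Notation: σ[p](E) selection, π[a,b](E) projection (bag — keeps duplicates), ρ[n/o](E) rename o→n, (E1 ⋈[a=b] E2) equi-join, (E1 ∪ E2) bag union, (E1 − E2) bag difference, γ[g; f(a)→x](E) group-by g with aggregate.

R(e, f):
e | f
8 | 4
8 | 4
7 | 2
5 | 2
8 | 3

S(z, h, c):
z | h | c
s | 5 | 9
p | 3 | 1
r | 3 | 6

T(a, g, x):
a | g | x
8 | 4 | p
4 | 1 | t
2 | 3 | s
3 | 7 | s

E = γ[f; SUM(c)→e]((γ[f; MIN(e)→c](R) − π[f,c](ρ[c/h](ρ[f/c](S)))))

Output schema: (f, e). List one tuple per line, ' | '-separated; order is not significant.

Subexpression sizes:
  R → 5
  γ[f; MIN(e)→c](R) → 3
  S → 3
  ρ[f/c](S) → 3
  ρ[c/h](ρ[f/c](S)) → 3
  π[f,c](ρ[c/h](ρ[f/c](S))) → 3
  (γ[f; MIN(e)→c](R) − π[f,c](ρ[c/h](ρ[f/c](S)))) → 3
  γ[f; SUM(c)→e]((γ[f; MIN(e)→c](R) − π[f,c](ρ[c/h](ρ[f/c](S))))) → 3

== RESULT ==
f | e
2 | 5
3 | 8
4 | 8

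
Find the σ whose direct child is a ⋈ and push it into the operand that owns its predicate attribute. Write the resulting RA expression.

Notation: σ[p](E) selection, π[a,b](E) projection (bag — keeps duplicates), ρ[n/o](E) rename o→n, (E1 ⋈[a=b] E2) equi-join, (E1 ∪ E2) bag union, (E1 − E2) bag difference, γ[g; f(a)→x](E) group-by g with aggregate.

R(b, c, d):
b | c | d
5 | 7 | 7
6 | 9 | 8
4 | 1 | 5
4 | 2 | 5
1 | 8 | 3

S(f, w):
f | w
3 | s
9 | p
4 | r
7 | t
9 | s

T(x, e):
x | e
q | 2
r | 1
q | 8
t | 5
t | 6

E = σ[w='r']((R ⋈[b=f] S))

σ filters on w, owned by the right side.
E' = (R ⋈[b=f] σ[w='r'](S))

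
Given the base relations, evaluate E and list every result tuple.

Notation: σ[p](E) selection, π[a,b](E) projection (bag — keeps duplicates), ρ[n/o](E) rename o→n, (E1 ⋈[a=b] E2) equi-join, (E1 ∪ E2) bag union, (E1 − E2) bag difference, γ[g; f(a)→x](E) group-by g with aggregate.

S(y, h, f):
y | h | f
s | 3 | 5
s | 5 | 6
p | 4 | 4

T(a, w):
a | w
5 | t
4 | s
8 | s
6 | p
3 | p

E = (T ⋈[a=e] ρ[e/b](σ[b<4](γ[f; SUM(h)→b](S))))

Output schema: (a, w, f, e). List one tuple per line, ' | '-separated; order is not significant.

Subexpression sizes:
  T → 5
  S → 3
  γ[f; SUM(h)→b](S) → 3
  σ[b<4](γ[f; SUM(h)→b](S)) → 1
  ρ[e/b](σ[b<4](γ[f; SUM(h)→b](S))) → 1
  (T ⋈[a=e] ρ[e/b](σ[b<4](γ[f; SUM(h)→b](S)))) → 1

== RESULT ==
a | w | f | e
3 | p | 5 | 3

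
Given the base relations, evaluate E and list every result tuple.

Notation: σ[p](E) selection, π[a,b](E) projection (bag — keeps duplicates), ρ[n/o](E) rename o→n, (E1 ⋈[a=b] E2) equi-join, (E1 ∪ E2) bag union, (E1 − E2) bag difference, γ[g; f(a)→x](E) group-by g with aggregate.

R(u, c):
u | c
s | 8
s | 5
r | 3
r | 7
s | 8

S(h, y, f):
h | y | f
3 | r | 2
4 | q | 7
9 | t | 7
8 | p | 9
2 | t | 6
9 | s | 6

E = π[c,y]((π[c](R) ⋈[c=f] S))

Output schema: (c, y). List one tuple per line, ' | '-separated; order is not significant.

Subexpression sizes:
  R → 5
  π[c](R) → 5
  S → 6
  (π[c](R) ⋈[c=f] S) → 2
  π[c,y]((π[c](R) ⋈[c=f] S)) → 2

== RESULT ==
c | y
7 | q
7 | t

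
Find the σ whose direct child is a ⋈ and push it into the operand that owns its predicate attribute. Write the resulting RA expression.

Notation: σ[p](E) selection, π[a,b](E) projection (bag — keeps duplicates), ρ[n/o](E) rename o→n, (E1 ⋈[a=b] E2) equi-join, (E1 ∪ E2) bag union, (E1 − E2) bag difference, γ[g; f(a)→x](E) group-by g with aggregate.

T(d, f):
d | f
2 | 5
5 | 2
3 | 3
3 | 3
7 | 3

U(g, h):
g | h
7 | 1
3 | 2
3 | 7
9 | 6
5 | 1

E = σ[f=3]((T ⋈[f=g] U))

σ filters on f, owned by the left side.
E' = (σ[f=3](T) ⋈[f=g] U)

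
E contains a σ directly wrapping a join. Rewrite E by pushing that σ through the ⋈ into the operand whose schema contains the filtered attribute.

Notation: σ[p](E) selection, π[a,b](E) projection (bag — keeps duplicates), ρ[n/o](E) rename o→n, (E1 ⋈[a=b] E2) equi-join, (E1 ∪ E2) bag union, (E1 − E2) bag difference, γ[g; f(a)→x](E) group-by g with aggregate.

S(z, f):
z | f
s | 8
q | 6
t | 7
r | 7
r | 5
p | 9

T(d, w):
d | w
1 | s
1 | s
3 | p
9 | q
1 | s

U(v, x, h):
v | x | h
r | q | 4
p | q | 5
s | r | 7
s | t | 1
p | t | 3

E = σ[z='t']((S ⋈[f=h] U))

σ filters on z, owned by the left side.
E' = (σ[z='t'](S) ⋈[f=h] U)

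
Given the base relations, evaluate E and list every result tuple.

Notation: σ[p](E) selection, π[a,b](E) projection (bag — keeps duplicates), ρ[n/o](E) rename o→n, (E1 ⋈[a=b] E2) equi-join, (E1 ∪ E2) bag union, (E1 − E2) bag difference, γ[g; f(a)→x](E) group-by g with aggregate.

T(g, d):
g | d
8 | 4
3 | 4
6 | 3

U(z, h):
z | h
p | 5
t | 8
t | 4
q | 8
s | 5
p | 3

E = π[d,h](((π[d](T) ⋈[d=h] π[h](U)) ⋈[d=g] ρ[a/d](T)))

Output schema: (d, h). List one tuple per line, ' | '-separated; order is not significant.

Subexpression sizes:
  T → 3
  π[d](T) → 3
  U → 6
  π[h](U) → 6
  (π[d](T) ⋈[d=h] π[h](U)) → 3
  T → 3
  ρ[a/d](T) → 3
  ((π[d](T) ⋈[d=h] π[h](U)) ⋈[d=g] ρ[a/d](T)) → 1
  π[d,h](((π[d](T) ⋈[d=h] π[h](U)) ⋈[d=g] ρ[a/d](T))) → 1

== RESULT ==
d | h
3 | 3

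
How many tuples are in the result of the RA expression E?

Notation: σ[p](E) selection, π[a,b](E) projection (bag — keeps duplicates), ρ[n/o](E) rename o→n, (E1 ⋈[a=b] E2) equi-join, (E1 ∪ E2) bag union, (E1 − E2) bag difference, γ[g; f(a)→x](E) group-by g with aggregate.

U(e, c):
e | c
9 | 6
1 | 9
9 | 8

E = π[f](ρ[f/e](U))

Row counts bottom-up:
  U → 3
  ρ[f/e](U) → 3
  π[f](ρ[f/e](U)) → 3

|E| = 3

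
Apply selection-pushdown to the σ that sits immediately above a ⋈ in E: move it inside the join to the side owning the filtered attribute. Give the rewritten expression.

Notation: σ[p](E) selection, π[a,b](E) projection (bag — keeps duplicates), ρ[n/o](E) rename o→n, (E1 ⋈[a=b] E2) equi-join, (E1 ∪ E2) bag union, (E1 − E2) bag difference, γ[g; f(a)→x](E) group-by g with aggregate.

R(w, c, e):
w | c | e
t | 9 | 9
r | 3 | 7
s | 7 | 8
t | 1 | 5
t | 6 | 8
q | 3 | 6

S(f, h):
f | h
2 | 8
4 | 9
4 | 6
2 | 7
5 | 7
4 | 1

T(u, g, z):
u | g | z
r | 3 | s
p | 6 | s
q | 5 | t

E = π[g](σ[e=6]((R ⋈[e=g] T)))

σ filters on e, owned by the left side.
E' = π[g]((σ[e=6](R) ⋈[e=g] T))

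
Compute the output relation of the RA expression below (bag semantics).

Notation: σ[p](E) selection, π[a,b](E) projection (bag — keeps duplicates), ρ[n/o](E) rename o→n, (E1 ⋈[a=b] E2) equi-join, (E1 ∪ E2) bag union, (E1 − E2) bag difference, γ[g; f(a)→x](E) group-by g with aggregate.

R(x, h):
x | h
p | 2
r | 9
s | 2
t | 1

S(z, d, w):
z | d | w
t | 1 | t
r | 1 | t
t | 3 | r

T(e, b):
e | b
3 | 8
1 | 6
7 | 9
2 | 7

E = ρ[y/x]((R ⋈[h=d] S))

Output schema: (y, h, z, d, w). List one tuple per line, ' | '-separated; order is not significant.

Stepwise |·|:
  R → 4
  S → 3
  (R ⋈[h=d] S) → 2
  ρ[y/x]((R ⋈[h=d] S)) → 2

== RESULT ==
y | h | z | d | w
t | 1 | r | 1 | t
t | 1 | t | 1 | t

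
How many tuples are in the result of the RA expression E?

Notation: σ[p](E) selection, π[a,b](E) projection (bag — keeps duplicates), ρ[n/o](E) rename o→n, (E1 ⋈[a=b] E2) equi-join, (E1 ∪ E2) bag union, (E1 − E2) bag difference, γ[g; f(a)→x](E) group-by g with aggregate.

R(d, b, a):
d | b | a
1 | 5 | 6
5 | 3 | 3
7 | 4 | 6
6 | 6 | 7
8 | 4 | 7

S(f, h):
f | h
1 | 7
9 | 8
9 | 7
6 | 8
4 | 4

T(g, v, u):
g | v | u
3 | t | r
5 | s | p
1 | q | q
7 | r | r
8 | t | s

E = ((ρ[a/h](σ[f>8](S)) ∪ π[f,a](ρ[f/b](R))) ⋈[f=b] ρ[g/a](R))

Stepwise |·|:
  S → 5
  σ[f>8](S) → 2
  ρ[a/h](σ[f>8](S)) → 2
  R → 5
  ρ[f/b](R) → 5
  π[f,a](ρ[f/b](R)) → 5
  (ρ[a/h](σ[f>8](S)) ∪ π[f,a](ρ[f/b](R))) → 7
  R → 5
  ρ[g/a](R) → 5
  ((ρ[a/h](σ[f>8](S)) ∪ π[f,a](ρ[f/b](R))) ⋈[f=b] ρ[g/a](R)) → 7

|E| = 7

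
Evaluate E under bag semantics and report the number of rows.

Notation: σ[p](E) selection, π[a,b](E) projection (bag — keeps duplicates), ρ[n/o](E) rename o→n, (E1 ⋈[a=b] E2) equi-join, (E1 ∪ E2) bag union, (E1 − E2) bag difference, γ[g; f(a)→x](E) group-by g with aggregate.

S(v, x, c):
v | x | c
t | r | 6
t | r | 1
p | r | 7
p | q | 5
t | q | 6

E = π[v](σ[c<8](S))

Row counts bottom-up:
  S → 5
  σ[c<8](S) → 5
  π[v](σ[c<8](S)) → 5

|E| = 5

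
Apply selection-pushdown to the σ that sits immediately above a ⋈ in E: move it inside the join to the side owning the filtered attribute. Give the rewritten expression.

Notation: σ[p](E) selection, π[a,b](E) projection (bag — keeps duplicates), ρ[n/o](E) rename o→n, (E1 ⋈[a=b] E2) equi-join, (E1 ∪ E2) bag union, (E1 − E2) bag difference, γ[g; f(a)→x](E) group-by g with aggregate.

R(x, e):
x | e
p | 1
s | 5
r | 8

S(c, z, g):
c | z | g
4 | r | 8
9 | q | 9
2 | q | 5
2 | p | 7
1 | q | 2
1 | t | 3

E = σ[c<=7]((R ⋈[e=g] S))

σ filters on c, owned by the right side.
E' = (R ⋈[e=g] σ[c<=7](S))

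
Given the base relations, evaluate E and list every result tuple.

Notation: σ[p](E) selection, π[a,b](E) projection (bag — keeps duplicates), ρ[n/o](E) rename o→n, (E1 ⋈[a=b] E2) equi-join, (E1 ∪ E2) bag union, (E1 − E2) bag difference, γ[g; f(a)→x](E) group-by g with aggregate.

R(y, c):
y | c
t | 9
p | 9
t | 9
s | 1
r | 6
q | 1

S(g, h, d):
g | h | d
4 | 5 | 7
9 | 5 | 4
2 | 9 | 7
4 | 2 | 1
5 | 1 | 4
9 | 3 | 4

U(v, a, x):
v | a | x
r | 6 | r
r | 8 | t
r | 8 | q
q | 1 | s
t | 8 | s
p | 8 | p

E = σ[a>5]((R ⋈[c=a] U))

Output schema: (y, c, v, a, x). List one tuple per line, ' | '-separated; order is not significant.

Subexpression sizes:
  R → 6
  U → 6
  (R ⋈[c=a] U) → 3
  σ[a>5]((R ⋈[c=a] U)) → 1

== RESULT ==
y | c | v | a | x
r | 6 | r | 6 | r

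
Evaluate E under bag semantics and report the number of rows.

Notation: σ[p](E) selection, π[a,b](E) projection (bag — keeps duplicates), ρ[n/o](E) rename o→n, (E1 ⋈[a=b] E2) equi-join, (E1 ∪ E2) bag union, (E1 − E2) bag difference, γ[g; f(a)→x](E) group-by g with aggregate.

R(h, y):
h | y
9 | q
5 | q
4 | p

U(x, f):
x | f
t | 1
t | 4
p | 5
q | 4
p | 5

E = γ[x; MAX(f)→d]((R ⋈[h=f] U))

Per-node cardinality:
  R → 3
  U → 5
  (R ⋈[h=f] U) → 4
  γ[x; MAX(f)→d]((R ⋈[h=f] U)) → 3

|E| = 3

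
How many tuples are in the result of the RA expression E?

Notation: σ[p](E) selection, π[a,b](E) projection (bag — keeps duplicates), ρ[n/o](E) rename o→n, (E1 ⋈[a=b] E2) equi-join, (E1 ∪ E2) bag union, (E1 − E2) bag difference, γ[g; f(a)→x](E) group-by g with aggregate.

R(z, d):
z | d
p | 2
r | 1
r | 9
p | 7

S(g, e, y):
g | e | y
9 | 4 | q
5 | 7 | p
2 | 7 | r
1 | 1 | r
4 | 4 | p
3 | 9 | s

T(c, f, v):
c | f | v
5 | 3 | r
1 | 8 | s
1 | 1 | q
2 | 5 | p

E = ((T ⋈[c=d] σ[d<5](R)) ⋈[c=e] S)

Subexpression sizes:
  T → 4
  R → 4
  σ[d<5](R) → 2
  (T ⋈[c=d] σ[d<5](R)) → 3
  S → 6
  ((T ⋈[c=d] σ[d<5](R)) ⋈[c=e] S) → 2

|E| = 2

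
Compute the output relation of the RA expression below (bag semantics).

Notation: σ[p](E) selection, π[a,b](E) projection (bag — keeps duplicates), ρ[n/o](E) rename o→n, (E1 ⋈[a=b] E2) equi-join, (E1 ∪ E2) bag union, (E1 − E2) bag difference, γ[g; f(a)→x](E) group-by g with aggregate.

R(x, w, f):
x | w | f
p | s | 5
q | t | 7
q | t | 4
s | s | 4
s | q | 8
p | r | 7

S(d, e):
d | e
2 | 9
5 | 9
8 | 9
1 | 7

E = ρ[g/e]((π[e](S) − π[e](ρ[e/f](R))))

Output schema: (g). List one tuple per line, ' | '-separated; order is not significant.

Row counts bottom-up:
  S → 4
  π[e](S) → 4
  R → 6
  ρ[e/f](R) → 6
  π[e](ρ[e/f](R)) → 6
  (π[e](S) − π[e](ρ[e/f](R))) → 3
  ρ[g/e]((π[e](S) − π[e](ρ[e/f](R)))) → 3

== RESULT ==
g
9
9
9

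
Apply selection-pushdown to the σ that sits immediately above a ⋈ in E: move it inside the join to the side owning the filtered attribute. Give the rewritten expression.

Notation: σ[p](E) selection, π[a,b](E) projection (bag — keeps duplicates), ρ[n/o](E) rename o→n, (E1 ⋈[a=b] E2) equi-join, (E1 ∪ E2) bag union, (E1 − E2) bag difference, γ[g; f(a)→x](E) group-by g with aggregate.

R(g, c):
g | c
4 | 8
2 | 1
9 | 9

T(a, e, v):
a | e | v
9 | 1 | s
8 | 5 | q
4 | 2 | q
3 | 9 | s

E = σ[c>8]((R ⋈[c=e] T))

σ filters on c, owned by the left side.
E' = (σ[c>8](R) ⋈[c=e] T)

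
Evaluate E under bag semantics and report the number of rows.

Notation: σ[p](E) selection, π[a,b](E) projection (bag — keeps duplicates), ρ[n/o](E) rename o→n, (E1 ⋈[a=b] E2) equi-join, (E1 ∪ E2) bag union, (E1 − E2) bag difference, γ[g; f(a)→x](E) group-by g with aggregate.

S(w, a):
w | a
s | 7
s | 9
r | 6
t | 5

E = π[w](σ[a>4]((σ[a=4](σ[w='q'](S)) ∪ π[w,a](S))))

Row counts bottom-up:
  S → 4
  σ[w='q'](S) → 0
  σ[a=4](σ[w='q'](S)) → 0
  S → 4
  π[w,a](S) → 4
  (σ[a=4](σ[w='q'](S)) ∪ π[w,a](S)) → 4
  σ[a>4]((σ[a=4](σ[w='q'](S)) ∪ π[w,a](S))) → 4
  π[w](σ[a>4]((σ[a=4](σ[w='q'](S)) ∪ π[w,a](S)))) → 4

|E| = 4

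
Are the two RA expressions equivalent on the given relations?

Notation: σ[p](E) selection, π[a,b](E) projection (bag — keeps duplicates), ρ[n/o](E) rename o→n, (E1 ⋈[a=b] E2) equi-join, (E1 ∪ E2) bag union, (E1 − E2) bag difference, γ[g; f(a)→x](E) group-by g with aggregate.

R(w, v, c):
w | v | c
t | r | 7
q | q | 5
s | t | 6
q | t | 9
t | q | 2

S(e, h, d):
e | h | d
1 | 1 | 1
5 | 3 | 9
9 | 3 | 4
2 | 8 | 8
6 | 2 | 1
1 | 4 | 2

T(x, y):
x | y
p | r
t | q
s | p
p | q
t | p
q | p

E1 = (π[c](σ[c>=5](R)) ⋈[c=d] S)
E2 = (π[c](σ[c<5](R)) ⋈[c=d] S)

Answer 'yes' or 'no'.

E1 subexpression sizes:
  R → 5
  σ[c>=5](R) → 4
  π[c](σ[c>=5](R)) → 4
  S → 6
  (π[c](σ[c>=5](R)) ⋈[c=d] S) → 1
E2 subexpression sizes:
  R → 5
  σ[c<5](R) → 1
  π[c](σ[c<5](R)) → 1
  S → 6
  (π[c](σ[c<5](R)) ⋈[c=d] S) → 1

E1 result:
c | e | h | d
9 | 5 | 3 | 9
E2 result:
c | e | h | d
2 | 1 | 4 | 2
Witness: (2, 1, 4, 2) appears 0× in E1 but 1× in E2.

no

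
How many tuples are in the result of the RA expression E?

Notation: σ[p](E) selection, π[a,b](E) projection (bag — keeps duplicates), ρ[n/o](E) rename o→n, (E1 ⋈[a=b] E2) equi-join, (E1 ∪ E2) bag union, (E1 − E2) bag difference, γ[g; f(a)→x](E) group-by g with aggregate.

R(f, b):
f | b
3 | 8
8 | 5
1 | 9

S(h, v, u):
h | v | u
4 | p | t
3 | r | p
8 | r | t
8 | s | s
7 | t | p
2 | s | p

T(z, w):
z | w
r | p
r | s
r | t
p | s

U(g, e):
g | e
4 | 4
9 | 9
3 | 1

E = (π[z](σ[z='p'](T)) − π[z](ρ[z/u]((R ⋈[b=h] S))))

Per-node cardinality:
  T → 4
  σ[z='p'](T) → 1
  π[z](σ[z='p'](T)) → 1
  R → 3
  S → 6
  (R ⋈[b=h] S) → 2
  ρ[z/u]((R ⋈[b=h] S)) → 2
  π[z](ρ[z/u]((R ⋈[b=h] S))) → 2
  (π[z](σ[z='p'](T)) − π[z](ρ[z/u]((R ⋈[b=h] S)))) → 1

|E| = 1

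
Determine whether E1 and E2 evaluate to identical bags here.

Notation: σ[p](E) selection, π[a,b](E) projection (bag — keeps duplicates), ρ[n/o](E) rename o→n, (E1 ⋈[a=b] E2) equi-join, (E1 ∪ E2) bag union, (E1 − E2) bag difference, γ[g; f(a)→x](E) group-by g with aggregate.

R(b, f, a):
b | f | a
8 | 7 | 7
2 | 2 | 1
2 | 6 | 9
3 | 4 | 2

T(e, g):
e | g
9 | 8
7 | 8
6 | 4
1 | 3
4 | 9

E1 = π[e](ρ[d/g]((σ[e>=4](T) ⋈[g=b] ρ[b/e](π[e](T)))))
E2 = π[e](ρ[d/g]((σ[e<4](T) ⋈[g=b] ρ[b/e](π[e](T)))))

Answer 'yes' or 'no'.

E1 subexpression sizes:
  T → 5
  σ[e>=4](T) → 4
  T → 5
  π[e](T) → 5
  ρ[b/e](π[e](T)) → 5
  (σ[e>=4](T) ⋈[g=b] ρ[b/e](π[e](T))) → 2
  ρ[d/g]((σ[e>=4](T) ⋈[g=b] ρ[b/e](π[e](T)))) → 2
  π[e](ρ[d/g]((σ[e>=4](T) ⋈[g=b] ρ[b/e](π[e](T))))) → 2
E2 subexpression sizes:
  T → 5
  σ[e<4](T) → 1
  T → 5
  π[e](T) → 5
  ρ[b/e](π[e](T)) → 5
  (σ[e<4](T) ⋈[g=b] ρ[b/e](π[e](T))) → 0
  ρ[d/g]((σ[e<4](T) ⋈[g=b] ρ[b/e](π[e](T)))) → 0
  π[e](ρ[d/g]((σ[e<4](T) ⋈[g=b] ρ[b/e](π[e](T))))) → 0

E1 result:
e
4
6
E2 result:
e
(0 rows)
Witness: (6,) appears 1× in E1 but 0× in E2.

no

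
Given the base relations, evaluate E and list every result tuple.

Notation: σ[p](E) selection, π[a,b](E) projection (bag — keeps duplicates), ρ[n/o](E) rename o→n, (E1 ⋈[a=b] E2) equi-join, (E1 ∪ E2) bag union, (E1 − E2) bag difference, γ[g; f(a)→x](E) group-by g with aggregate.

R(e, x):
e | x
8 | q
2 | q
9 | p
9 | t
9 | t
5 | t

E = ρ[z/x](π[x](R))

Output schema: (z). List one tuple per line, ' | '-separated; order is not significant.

Stepwise |·|:
  R → 6
  π[x](R) → 6
  ρ[z/x](π[x](R)) → 6

== RESULT ==
z
p
q
q
t
t
t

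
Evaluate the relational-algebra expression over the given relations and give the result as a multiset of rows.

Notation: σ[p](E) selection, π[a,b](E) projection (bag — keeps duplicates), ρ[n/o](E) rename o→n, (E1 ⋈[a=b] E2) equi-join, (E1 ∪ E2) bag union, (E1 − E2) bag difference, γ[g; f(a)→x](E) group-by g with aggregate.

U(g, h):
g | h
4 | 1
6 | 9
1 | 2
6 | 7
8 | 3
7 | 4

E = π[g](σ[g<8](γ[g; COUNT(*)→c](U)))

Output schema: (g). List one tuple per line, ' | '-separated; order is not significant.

Stepwise |·|:
  U → 6
  γ[g; COUNT(*)→c](U) → 5
  σ[g<8](γ[g; COUNT(*)→c](U)) → 4
  π[g](σ[g<8](γ[g; COUNT(*)→c](U))) → 4

== RESULT ==
g
1
4
6
7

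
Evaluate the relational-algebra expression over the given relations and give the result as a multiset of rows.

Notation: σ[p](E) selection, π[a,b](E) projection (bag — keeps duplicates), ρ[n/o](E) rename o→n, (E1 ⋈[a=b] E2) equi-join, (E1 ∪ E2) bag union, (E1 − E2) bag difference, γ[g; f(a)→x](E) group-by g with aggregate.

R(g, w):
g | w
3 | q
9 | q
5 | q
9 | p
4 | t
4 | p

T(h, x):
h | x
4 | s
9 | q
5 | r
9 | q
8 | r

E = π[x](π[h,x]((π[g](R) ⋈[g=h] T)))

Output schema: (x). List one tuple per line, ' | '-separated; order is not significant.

Stepwise |·|:
  R → 6
  π[g](R) → 6
  T → 5
  (π[g](R) ⋈[g=h] T) → 7
  π[h,x]((π[g](R) ⋈[g=h] T)) → 7
  π[x](π[h,x]((π[g](R) ⋈[g=h] T))) → 7

== RESULT ==
x
q
q
q
q
r
s
s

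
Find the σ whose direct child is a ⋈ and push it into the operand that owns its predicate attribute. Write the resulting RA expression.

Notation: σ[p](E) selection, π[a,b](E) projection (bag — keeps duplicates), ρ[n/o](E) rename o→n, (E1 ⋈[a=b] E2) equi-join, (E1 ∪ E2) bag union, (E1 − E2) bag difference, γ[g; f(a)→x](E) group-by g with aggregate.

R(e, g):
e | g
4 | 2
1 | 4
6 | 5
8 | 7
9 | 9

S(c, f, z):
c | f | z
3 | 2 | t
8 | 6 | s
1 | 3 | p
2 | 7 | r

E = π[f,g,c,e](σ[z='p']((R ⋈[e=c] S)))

σ filters on z, owned by the right side.
E' = π[f,g,c,e]((R ⋈[e=c] σ[z='p'](S)))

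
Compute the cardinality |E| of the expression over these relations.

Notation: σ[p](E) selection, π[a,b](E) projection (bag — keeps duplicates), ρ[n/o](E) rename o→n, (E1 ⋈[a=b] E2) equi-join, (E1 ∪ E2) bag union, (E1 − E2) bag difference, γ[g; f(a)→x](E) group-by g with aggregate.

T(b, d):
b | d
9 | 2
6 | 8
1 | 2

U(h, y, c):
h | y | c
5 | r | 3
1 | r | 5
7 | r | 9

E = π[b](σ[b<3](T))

Subexpression sizes:
  T → 3
  σ[b<3](T) → 1
  π[b](σ[b<3](T)) → 1

|E| = 1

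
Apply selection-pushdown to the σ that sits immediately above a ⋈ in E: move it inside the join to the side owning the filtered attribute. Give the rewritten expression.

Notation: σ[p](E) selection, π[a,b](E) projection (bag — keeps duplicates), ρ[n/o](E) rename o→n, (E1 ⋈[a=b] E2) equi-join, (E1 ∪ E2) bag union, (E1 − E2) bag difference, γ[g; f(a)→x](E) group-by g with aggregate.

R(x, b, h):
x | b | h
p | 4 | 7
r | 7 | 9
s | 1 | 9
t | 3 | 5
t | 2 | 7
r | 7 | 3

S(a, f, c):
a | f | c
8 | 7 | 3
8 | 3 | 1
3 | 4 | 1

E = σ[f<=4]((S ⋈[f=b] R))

σ filters on f, owned by the left side.
E' = (σ[f<=4](S) ⋈[f=b] R)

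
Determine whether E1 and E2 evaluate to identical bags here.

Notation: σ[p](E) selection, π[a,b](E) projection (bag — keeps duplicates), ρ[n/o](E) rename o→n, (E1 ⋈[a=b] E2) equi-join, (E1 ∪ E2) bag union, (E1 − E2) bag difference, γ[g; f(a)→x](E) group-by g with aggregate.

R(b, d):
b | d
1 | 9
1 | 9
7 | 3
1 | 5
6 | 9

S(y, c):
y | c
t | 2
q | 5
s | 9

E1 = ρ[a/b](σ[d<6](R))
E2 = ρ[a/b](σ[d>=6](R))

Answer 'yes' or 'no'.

E1 subexpression sizes:
  R → 5
  σ[d<6](R) → 2
  ρ[a/b](σ[d<6](R)) → 2
E2 subexpression sizes:
  R → 5
  σ[d>=6](R) → 3
  ρ[a/b](σ[d>=6](R)) → 3

E1 result:
a | d
1 | 5
7 | 3
E2 result:
a | d
1 | 9
1 | 9
6 | 9
Witness: (6, 9) appears 0× in E1 but 1× in E2.

no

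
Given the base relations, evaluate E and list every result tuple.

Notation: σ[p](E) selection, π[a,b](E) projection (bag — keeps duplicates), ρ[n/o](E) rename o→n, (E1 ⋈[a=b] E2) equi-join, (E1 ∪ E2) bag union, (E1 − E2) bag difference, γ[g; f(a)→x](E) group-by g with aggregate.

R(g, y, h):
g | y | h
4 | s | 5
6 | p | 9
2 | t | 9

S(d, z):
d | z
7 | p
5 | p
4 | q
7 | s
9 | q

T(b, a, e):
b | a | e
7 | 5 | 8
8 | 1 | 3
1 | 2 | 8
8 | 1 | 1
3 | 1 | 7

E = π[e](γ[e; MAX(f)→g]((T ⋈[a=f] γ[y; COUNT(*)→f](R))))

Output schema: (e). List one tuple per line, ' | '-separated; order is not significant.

Subexpression sizes:
  T → 5
  R → 3
  γ[y; COUNT(*)→f](R) → 3
  (T ⋈[a=f] γ[y; COUNT(*)→f](R)) → 9
  γ[e; MAX(f)→g]((T ⋈[a=f] γ[y; COUNT(*)→f](R))) → 3
  π[e](γ[e; MAX(f)→g]((T ⋈[a=f] γ[y; COUNT(*)→f](R)))) → 3

== RESULT ==
e
1
3
7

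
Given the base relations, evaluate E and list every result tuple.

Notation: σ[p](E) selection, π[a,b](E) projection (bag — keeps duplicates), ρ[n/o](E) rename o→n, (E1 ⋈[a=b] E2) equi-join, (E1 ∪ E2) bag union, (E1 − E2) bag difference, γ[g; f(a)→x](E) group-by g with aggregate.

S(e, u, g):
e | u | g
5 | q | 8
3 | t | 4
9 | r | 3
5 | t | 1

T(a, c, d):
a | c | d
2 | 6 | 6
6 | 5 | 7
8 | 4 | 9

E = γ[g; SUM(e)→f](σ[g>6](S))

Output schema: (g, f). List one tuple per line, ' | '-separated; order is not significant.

Subexpression sizes:
  S → 4
  σ[g>6](S) → 1
  γ[g; SUM(e)→f](σ[g>6](S)) → 1

== RESULT ==
g | f
8 | 5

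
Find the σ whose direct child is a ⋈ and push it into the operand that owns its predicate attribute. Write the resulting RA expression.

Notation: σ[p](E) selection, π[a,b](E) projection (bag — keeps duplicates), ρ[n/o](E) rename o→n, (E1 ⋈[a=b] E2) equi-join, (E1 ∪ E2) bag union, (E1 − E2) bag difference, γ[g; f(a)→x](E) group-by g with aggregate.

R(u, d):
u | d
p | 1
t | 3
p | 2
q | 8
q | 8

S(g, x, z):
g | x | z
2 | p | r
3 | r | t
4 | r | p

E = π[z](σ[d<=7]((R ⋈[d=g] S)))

σ filters on d, owned by the left side.
E' = π[z]((σ[d<=7](R) ⋈[d=g] S))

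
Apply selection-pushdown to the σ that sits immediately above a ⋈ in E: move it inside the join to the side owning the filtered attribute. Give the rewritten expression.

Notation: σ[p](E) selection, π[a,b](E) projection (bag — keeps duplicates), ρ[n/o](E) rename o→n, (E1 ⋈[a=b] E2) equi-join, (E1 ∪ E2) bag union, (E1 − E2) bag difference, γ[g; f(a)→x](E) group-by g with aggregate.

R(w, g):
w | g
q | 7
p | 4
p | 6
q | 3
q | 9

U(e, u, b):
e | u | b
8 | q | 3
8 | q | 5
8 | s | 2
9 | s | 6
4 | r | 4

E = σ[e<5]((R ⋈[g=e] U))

σ filters on e, owned by the right side.
E' = (R ⋈[g=e] σ[e<5](U))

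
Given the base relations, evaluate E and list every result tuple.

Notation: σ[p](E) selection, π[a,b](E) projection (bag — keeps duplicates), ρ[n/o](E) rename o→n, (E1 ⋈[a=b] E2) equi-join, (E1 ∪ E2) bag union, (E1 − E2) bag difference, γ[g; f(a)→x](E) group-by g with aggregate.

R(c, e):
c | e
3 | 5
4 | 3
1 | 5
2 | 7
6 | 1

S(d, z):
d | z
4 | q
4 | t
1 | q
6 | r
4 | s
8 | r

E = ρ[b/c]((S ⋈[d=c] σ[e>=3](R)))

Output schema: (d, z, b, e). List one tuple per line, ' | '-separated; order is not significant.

Subexpression sizes:
  S → 6
  R → 5
  σ[e>=3](R) → 4
  (S ⋈[d=c] σ[e>=3](R)) → 4
  ρ[b/c]((S ⋈[d=c] σ[e>=3](R))) → 4

== RESULT ==
d | z | b | e
1 | q | 1 | 5
4 | q | 4 | 3
4 | s | 4 | 3
4 | t | 4 | 3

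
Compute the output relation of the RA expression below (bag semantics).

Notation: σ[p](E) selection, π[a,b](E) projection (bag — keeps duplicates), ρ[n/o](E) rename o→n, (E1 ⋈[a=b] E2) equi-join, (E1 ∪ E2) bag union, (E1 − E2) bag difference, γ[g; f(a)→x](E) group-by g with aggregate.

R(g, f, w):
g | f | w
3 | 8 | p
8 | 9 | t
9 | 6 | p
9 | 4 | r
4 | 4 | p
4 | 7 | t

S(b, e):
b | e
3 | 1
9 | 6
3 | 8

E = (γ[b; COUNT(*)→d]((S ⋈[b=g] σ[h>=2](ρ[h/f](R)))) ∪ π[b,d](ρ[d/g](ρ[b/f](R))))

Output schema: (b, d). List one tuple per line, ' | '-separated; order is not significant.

Row counts bottom-up:
  S → 3
  R → 6
  ρ[h/f](R) → 6
  σ[h>=2](ρ[h/f](R)) → 6
  (S ⋈[b=g] σ[h>=2](ρ[h/f](R))) → 4
  γ[b; COUNT(*)→d]((S ⋈[b=g] σ[h>=2](ρ[h/f](R)))) → 2
  R → 6
  ρ[b/f](R) → 6
  ρ[d/g](ρ[b/f](R)) → 6
  π[b,d](ρ[d/g](ρ[b/f](R))) → 6
  (γ[b; COUNT(*)→d]((S ⋈[b=g] σ[h>=2](ρ[h/f](R)))) ∪ π[b,d](ρ[d/g](ρ[b/f](R)))) → 8

== RESULT ==
b | d
3 | 2
4 | 4
4 | 9
6 | 9
7 | 4
8 | 3
9 | 2
9 | 8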